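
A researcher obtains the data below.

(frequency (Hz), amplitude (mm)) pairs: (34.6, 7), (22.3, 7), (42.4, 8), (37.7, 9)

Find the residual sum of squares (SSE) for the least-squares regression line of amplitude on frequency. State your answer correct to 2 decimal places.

n = 4, Σx = 137, Σy = 31, Σxy = 1076.8, Σx² = 4913.5, Σy² = 243
Sxx = Σx² − (Σx)²/n = 4913.5 − 4692.25 = 221.25
Sxy = Σxy − (Σx)(Σy)/n = 1076.8 − 1061.75 = 15.05
Syy = Σy² − (Σy)²/n = 243 − 240.25 = 2.75
b = Sxy/Sxx = 15.05/221.25 = 0.068023
SSE = Syy − b·Sxy = 2.75 − 0.068023·15.05 = 1.726260

1.73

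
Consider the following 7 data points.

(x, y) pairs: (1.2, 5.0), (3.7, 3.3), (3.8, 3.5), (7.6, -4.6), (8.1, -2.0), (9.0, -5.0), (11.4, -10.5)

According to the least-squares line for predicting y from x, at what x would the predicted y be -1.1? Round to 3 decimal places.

6.158

n = 7, Σx = 44.8, Σy = -10.3, Σxy = -184.35, Σx² = 363.9
Sxx = Σx² − (Σx)²/n = 363.9 − 286.72 = 77.18
Sxy = Σxy − (Σx)(Σy)/n = -184.35 − (-65.92) = -118.43
b = Sxy/Sxx = -118.43/77.18 = -1.534465
a = ȳ − b·x̄ = -1.471429 − (-1.534465)·6.4 = 8.349147
Set a + b·x = -1.1: x = (-1.1 − 8.349147) / (-1.534465) = 6.157943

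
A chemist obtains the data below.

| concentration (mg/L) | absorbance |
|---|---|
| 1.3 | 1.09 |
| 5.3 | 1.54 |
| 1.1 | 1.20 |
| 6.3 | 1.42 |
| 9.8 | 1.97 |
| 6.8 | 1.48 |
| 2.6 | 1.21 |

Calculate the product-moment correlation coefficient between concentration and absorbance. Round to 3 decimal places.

n = 7, Σx = 33.2, Σy = 9.91, Σxy = 52.361, Σx² = 219.72, Σy² = 14.5515
Sxx = Σx² − (Σx)²/n = 219.72 − 157.462857 = 62.257143
Sxy = Σxy − (Σx)(Σy)/n = 52.361 − 47.001714 = 5.359286
Syy = Σy² − (Σy)²/n = 14.5515 − 14.029729 = 0.521771
r = Sxy/√(Sxx·Syy) = 5.359286/√(32.483998) = 5.359286/5.699474 = 0.940312

0.940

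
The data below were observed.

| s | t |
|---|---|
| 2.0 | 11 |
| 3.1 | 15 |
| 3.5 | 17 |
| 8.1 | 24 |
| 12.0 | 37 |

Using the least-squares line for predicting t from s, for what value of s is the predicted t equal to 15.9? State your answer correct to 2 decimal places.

n = 5, Σx = 28.7, Σy = 104, Σxy = 766.4, Σx² = 235.47
Sxx = Σx² − (Σx)²/n = 235.47 − 164.738 = 70.732
Sxy = Σxy − (Σx)(Σy)/n = 766.4 − 596.96 = 169.44
b = Sxy/Sxx = 169.44/70.732 = 2.395521
a = ȳ − b·x̄ = 20.8 − 2.395521·5.74 = 7.049709
Set a + b·x = 15.9: x = (15.9 − 7.049709) / 2.395521 = 3.694516

3.69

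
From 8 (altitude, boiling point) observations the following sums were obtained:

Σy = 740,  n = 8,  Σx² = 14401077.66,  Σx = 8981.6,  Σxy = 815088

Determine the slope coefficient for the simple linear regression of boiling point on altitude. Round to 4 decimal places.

Sxx = Σx² − (Σx)²/n = 14401077.66 − 10083642.32 = 4317435.34
Sxy = Σxy − (Σx)(Σy)/n = 815088 − 830798 = -15710
b = Sxy/Sxx = -15710/4317435.34 = -0.003639

-0.0036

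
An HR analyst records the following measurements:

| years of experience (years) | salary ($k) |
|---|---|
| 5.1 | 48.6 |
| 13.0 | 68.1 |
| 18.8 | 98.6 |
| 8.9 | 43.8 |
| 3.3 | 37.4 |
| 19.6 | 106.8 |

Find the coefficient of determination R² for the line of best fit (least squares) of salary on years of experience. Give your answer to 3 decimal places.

n = 6, Σx = 68.7, Σy = 403.3, Σxy = 5593.36, Σx² = 1022.71, Σy² = 31444.97
Sxx = Σx² − (Σx)²/n = 1022.71 − 786.615 = 236.095
Sxy = Σxy − (Σx)(Σy)/n = 5593.36 − 4617.785 = 975.575
Syy = Σy² − (Σy)²/n = 31444.97 − 27108.481667 = 4336.488333
R² = Sxy²/(Sxx·Syy) = (975.575)²/(236.095·4336.488333) = 0.929601

0.930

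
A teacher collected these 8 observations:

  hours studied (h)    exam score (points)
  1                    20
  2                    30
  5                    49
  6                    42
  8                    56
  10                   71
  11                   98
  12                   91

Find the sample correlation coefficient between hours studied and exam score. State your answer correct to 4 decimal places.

0.9587

n = 8, Σx = 55, Σy = 457, Σxy = 3905, Σx² = 495, Σy² = 31527
Sxx = Σx² − (Σx)²/n = 495 − 378.125 = 116.875
Sxy = Σxy − (Σx)(Σy)/n = 3905 − 3141.875 = 763.125
Syy = Σy² − (Σy)²/n = 31527 − 26106.125 = 5420.875
r = Sxy/√(Sxx·Syy) = 763.125/√(633564.765625) = 763.125/795.967817 = 0.958739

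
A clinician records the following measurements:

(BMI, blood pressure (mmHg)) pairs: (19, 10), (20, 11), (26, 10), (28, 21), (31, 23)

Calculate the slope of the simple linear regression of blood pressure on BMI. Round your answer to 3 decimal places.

1.039

n = 5, Σx = 124, Σy = 75, Σxy = 1971, Σx² = 3182
Sxx = Σx² − (Σx)²/n = 3182 − 3075.2 = 106.8
Sxy = Σxy − (Σx)(Σy)/n = 1971 − 1860 = 111
b = Sxy/Sxx = 111/106.8 = 1.039326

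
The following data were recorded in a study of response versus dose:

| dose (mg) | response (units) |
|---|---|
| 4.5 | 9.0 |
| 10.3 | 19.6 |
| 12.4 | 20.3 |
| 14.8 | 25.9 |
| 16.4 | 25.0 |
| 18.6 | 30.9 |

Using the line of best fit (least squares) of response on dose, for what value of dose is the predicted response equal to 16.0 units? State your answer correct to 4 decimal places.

8.8944

n = 6, Σx = 77, Σy = 130.7, Σxy = 1862.16, Σx² = 1114.06
Sxx = Σx² − (Σx)²/n = 1114.06 − 988.166667 = 125.893333
Sxy = Σxy − (Σx)(Σy)/n = 1862.16 − 1677.316667 = 184.843333
b = Sxy/Sxx = 184.843333/125.893333 = 1.468254
a = ȳ − b·x̄ = 21.783333 − 1.468254·12.833333 = 2.940746
Set a + b·x = 16.0: x = (16.0 − 2.940746) / 1.468254 = 8.894413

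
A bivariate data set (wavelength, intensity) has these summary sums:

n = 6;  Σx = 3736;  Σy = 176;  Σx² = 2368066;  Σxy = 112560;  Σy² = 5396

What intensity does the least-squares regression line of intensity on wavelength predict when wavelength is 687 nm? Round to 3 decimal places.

33.907

Sxx = Σx² − (Σx)²/n = 2368066 − 2326282.666667 = 41783.333333
Sxy = Σxy − (Σx)(Σy)/n = 112560 − 109589.333333 = 2970.666667
b = Sxy/Sxx = 2970.666667/41783.333333 = 0.071097
a = ȳ − b·x̄ = 29.333333 − 0.071097·622.666667 = -14.936354
ŷ(687) = a + b·687 = -14.936354 + 0.071097·687 = 33.907236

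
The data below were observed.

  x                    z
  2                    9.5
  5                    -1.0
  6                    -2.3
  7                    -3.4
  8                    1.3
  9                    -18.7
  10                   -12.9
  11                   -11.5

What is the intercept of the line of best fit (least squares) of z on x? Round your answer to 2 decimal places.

13.92

n = 8, Σx = 58, Σy = -39, Σxy = -437, Σx² = 480
Sxx = Σx² − (Σx)²/n = 480 − 420.5 = 59.5
Sxy = Σxy − (Σx)(Σy)/n = -437 − (-282.75) = -154.25
b = Sxy/Sxx = -154.25/59.5 = -2.592437
a = ȳ − b·x̄ = -4.875 − (-2.592437)·7.25 = 13.920168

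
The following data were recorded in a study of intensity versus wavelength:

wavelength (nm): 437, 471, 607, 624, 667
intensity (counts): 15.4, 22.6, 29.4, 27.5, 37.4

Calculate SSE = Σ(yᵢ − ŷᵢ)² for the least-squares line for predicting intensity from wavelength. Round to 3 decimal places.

n = 5, Σx = 2806, Σy = 132.3, Σxy = 77326, Σx² = 1615524, Σy² = 3767.29
Sxx = Σx² − (Σx)²/n = 1615524 − 1574727.2 = 40796.8
Sxy = Σxy − (Σx)(Σy)/n = 77326 − 74246.76 = 3079.24
Syy = Σy² − (Σy)²/n = 3767.29 − 3500.658 = 266.632
b = Sxy/Sxx = 3079.24/40796.8 = 0.075477
SSE = Syy − b·Sxy = 266.632 − 0.075477·3079.24 = 34.218699

34.219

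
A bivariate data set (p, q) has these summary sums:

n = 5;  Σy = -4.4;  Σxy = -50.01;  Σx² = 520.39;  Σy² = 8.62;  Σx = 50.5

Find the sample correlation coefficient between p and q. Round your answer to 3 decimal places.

-0.795

Sxx = Σx² − (Σx)²/n = 520.39 − 510.05 = 10.34
Sxy = Σxy − (Σx)(Σy)/n = -50.01 − (-44.44) = -5.57
Syy = Σy² − (Σy)²/n = 8.62 − 3.872 = 4.748
r = Sxy/√(Sxx·Syy) = -5.57/√(49.09432) = -5.57/7.006734 = -0.794950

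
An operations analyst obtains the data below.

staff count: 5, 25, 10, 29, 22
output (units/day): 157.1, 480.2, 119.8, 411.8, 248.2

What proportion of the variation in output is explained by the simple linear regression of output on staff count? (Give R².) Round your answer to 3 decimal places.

n = 5, Σx = 91, Σy = 1417.1, Σxy = 31391.1, Σx² = 2075, Σy² = 500806.97
Sxx = Σx² − (Σx)²/n = 2075 − 1656.2 = 418.8
Sxy = Σxy − (Σx)(Σy)/n = 31391.1 − 25791.22 = 5599.88
Syy = Σy² − (Σy)²/n = 500806.97 − 401634.482 = 99172.488
R² = Sxy²/(Sxx·Syy) = (5599.88)²/(418.8·99172.488) = 0.755022

0.755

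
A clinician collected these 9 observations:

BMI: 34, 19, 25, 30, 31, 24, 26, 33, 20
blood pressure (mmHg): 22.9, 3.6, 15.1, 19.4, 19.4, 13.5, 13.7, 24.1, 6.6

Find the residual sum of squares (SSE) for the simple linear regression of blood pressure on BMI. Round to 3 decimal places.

15.671

n = 9, Σx = 242, Σy = 138.3, Σxy = 4015.4, Σx² = 6744, Σy² = 2512.41
Sxx = Σx² − (Σx)²/n = 6744 − 6507.111111 = 236.888889
Sxy = Σxy − (Σx)(Σy)/n = 4015.4 − 3718.733333 = 296.666667
Syy = Σy² − (Σy)²/n = 2512.41 − 2125.21 = 387.2
b = Sxy/Sxx = 296.666667/236.888889 = 1.252345
SSE = Syy − b·Sxy = 387.2 − 1.252345·296.666667 = 15.670919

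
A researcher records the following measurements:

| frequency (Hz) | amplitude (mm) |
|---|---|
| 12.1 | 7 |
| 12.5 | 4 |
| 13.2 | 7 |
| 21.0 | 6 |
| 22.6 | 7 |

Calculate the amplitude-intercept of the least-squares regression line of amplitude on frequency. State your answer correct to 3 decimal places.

5.158

n = 5, Σx = 81.4, Σy = 31, Σxy = 511.3, Σx² = 1428.66
Sxx = Σx² − (Σx)²/n = 1428.66 − 1325.192 = 103.468
Sxy = Σxy − (Σx)(Σy)/n = 511.3 − 504.68 = 6.62
b = Sxy/Sxx = 6.62/103.468 = 0.063981
a = ȳ − b·x̄ = 6.2 − 0.063981·16.28 = 5.158387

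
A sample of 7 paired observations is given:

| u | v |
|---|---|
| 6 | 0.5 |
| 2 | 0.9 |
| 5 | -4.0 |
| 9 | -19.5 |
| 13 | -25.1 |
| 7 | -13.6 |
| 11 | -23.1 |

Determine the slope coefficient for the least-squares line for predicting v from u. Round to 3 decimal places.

-2.760

n = 7, Σx = 53, Σy = -83.9, Σxy = -866.3, Σx² = 485
Sxx = Σx² − (Σx)²/n = 485 − 401.285714 = 83.714286
Sxy = Σxy − (Σx)(Σy)/n = -866.3 − (-635.242857) = -231.057143
b = Sxy/Sxx = -231.057143/83.714286 = -2.760068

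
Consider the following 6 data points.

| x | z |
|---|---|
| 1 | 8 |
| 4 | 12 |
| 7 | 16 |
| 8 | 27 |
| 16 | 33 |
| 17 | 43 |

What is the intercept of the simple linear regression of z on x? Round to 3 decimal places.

5.436

n = 6, Σx = 53, Σy = 139, Σxy = 1643, Σx² = 675
Sxx = Σx² − (Σx)²/n = 675 − 468.166667 = 206.833333
Sxy = Σxy − (Σx)(Σy)/n = 1643 − 1227.833333 = 415.166667
b = Sxy/Sxx = 415.166667/206.833333 = 2.007252
a = ȳ − b·x̄ = 23.166667 − 2.007252·8.833333 = 5.435939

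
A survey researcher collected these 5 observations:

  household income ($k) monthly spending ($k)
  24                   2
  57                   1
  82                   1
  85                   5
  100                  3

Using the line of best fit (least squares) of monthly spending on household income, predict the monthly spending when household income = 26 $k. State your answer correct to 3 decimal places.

n = 5, Σx = 348, Σy = 12, Σxy = 912, Σx² = 27774
Sxx = Σx² − (Σx)²/n = 27774 − 24220.8 = 3553.2
Sxy = Σxy − (Σx)(Σy)/n = 912 − 835.2 = 76.8
b = Sxy/Sxx = 76.8/3553.2 = 0.021614
a = ȳ − b·x̄ = 2.4 − 0.021614·69.6 = 0.895643
ŷ(26) = a + b·26 = 0.895643 + 0.021614·26 = 1.457616

1.458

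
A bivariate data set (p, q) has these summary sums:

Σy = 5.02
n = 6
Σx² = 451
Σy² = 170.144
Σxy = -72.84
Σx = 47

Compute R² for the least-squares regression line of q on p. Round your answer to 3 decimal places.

Sxx = Σx² − (Σx)²/n = 451 − 368.166667 = 82.833333
Sxy = Σxy − (Σx)(Σy)/n = -72.84 − 39.323333 = -112.163333
Syy = Σy² − (Σy)²/n = 170.144 − 4.200067 = 165.943933
R² = Sxy²/(Sxx·Syy) = (-112.163333)²/(82.833333·165.943933) = 0.915241

0.915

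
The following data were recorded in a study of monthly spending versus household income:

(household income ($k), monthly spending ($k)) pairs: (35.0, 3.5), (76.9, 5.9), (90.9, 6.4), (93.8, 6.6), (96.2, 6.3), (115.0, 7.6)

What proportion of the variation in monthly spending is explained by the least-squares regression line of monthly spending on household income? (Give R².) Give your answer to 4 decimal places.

n = 6, Σx = 507.8, Σy = 36.3, Σxy = 3257.11, Σx² = 46679.3, Σy² = 229.03
Sxx = Σx² − (Σx)²/n = 46679.3 − 42976.806667 = 3702.493333
Sxy = Σxy − (Σx)(Σy)/n = 3257.11 − 3072.19 = 184.92
Syy = Σy² − (Σy)²/n = 229.03 − 219.615 = 9.415
R² = Sxy²/(Sxx·Syy) = (184.92)²/(3702.493333·9.415) = 0.980964

0.9810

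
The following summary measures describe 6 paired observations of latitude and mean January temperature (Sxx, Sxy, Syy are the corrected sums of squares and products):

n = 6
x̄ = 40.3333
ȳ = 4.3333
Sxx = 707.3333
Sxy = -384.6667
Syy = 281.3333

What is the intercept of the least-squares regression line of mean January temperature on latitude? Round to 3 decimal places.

26.268

b = Sxy/Sxx = -384.6667/707.3333 = -0.543827
a = ȳ − b·x̄ = 4.3333 − (-0.543827)·40.3333 = 26.267623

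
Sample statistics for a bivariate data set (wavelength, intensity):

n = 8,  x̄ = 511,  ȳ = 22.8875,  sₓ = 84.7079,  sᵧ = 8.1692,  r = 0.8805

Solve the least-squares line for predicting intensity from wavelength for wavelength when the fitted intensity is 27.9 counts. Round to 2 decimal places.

b = r · sᵧ/sₓ = 0.8805 · 8.1692/84.7079 = 0.084915
a = ȳ − b·x̄ = 22.8875 − 0.084915·511 = -20.504121
Set a + b·x = 27.9: x = (27.9 − (-20.504121)) / 0.084915 = 570.029542

570.03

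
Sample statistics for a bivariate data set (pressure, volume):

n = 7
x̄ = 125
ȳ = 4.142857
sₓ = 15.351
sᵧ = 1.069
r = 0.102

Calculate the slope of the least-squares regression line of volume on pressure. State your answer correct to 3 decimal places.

b = r · sᵧ/sₓ = 0.102 · 1.069/15.351 = 0.007103

0.007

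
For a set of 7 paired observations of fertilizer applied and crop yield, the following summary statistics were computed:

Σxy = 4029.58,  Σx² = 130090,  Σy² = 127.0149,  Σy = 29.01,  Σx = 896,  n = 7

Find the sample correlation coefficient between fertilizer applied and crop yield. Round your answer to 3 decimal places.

0.978

Sxx = Σx² − (Σx)²/n = 130090 − 114688 = 15402
Sxy = Σxy − (Σx)(Σy)/n = 4029.58 − 3713.28 = 316.3
Syy = Σy² − (Σy)²/n = 127.0149 − 120.225729 = 6.789171
r = Sxy/√(Sxx·Syy) = 316.3/√(104566.818343) = 316.3/323.367930 = 0.978143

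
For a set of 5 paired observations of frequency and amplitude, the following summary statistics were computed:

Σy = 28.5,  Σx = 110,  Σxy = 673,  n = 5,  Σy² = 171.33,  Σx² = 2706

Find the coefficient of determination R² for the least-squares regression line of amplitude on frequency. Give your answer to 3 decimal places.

Sxx = Σx² − (Σx)²/n = 2706 − 2420 = 286
Sxy = Σxy − (Σx)(Σy)/n = 673 − 627 = 46
Syy = Σy² − (Σy)²/n = 171.33 − 162.45 = 8.88
R² = Sxy²/(Sxx·Syy) = (46)²/(286·8.88) = 0.833176

0.833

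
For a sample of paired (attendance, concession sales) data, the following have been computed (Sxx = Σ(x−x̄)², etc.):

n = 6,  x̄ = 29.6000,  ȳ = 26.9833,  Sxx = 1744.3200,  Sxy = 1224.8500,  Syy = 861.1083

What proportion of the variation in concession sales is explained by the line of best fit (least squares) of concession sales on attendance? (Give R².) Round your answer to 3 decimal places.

0.999

R² = Sxy²/(Sxx·Syy) = (1224.85)²/(1744.32·861.1083) = 0.998808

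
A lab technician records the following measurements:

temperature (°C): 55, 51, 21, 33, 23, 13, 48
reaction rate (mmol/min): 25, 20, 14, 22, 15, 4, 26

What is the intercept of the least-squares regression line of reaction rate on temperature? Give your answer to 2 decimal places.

3.91

n = 7, Σx = 244, Σy = 126, Σxy = 5060, Σx² = 10158
Sxx = Σx² − (Σx)²/n = 10158 − 8505.142857 = 1652.857143
Sxy = Σxy − (Σx)(Σy)/n = 5060 − 4392 = 668
b = Sxy/Sxx = 668/1652.857143 = 0.404149
a = ȳ − b·x̄ = 18 − 0.404149·34.857143 = 3.912532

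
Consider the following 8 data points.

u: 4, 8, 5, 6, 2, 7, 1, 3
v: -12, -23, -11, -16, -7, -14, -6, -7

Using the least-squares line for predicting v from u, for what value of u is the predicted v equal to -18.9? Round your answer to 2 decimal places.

7.72

n = 8, Σx = 36, Σy = -96, Σxy = -522, Σx² = 204
Sxx = Σx² − (Σx)²/n = 204 − 162 = 42
Sxy = Σxy − (Σx)(Σy)/n = -522 − (-432) = -90
b = Sxy/Sxx = -90/42 = -2.142857
a = ȳ − b·x̄ = -12 − (-2.142857)·4.5 = -2.357143
Set a + b·x = -18.9: x = (-18.9 − (-2.357143)) / (-2.142857) = 7.72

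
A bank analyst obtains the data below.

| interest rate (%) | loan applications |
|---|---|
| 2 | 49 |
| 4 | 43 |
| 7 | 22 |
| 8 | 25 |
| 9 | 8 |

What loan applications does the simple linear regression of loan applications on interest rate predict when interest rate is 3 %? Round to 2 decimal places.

n = 5, Σx = 30, Σy = 147, Σxy = 696, Σx² = 214
Sxx = Σx² − (Σx)²/n = 214 − 180 = 34
Sxy = Σxy − (Σx)(Σy)/n = 696 − 882 = -186
b = Sxy/Sxx = -186/34 = -5.470588
a = ȳ − b·x̄ = 29.4 − (-5.470588)·6 = 62.223529
ŷ(3) = a + b·3 = 62.223529 + (-5.470588)·3 = 45.811765

45.81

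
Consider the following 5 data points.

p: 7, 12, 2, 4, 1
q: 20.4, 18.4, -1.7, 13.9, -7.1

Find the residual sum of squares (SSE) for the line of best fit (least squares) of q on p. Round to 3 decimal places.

202.699

n = 5, Σx = 26, Σy = 43.9, Σxy = 408.7, Σx² = 214, Σy² = 1001.23
Sxx = Σx² − (Σx)²/n = 214 − 135.2 = 78.8
Sxy = Σxy − (Σx)(Σy)/n = 408.7 − 228.28 = 180.42
Syy = Σy² − (Σy)²/n = 1001.23 − 385.442 = 615.788
b = Sxy/Sxx = 180.42/78.8 = 2.289594
SSE = Syy − b·Sxy = 615.788 − 2.289594·180.42 = 202.699467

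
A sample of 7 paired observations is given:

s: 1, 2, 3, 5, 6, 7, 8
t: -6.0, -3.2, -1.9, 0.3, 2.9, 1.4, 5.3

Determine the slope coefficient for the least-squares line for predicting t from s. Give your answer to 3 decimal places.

1.402

n = 7, Σx = 32, Σy = -1.2, Σxy = 53, Σx² = 188
Sxx = Σx² − (Σx)²/n = 188 − 146.285714 = 41.714286
Sxy = Σxy − (Σx)(Σy)/n = 53 − (-5.485714) = 58.485714
b = Sxy/Sxx = 58.485714/41.714286 = 1.402055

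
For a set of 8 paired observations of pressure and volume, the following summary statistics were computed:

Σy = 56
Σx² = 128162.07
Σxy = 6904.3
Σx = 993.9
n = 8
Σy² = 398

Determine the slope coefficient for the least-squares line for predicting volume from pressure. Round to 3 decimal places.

-0.011

Sxx = Σx² − (Σx)²/n = 128162.07 − 123479.65125 = 4682.41875
Sxy = Σxy − (Σx)(Σy)/n = 6904.3 − 6957.3 = -53
b = Sxy/Sxx = -53/4682.41875 = -0.011319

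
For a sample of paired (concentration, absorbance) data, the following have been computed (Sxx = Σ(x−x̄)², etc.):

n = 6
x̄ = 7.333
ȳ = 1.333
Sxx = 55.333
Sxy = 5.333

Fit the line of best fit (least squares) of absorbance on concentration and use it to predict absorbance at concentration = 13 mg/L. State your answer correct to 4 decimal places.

b = Sxy/Sxx = 5.333/55.333 = 0.096380
a = ȳ − b·x̄ = 1.333 − 0.096380·7.333 = 0.626245
ŷ(13) = a + b·13 = 0.626245 + 0.096380·13 = 1.879186

1.8792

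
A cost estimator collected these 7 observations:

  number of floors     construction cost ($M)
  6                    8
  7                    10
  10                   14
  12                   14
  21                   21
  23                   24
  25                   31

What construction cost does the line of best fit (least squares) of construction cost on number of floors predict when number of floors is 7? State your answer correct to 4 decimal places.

9.5181

n = 7, Σx = 104, Σy = 122, Σxy = 2194, Σx² = 1924
Sxx = Σx² − (Σx)²/n = 1924 − 1545.142857 = 378.857143
Sxy = Σxy − (Σx)(Σy)/n = 2194 − 1812.571429 = 381.428571
b = Sxy/Sxx = 381.428571/378.857143 = 1.006787
a = ȳ − b·x̄ = 17.428571 − 1.006787·14.857143 = 2.470588
ŷ(7) = a + b·7 = 2.470588 + 1.006787·7 = 9.518100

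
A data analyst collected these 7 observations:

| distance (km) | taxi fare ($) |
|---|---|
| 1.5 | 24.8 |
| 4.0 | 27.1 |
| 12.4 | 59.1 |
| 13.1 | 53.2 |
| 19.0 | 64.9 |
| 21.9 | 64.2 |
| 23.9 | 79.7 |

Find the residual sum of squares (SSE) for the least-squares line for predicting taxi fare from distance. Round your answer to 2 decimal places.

n = 7, Σx = 95.8, Σy = 373, Σxy = 6119.27, Σx² = 1755.44, Σy² = 22358.24
Sxx = Σx² − (Σx)²/n = 1755.44 − 1311.091429 = 444.348571
Sxy = Σxy − (Σx)(Σy)/n = 6119.27 − 5104.771429 = 1014.498571
Syy = Σy² − (Σy)²/n = 22358.24 − 19875.571429 = 2482.668571
b = Sxy/Sxx = 1014.498571/444.348571 = 2.283114
SSE = Syy − b·Sxy = 2482.668571 − 2.283114·1014.498571 = 166.452390

166.45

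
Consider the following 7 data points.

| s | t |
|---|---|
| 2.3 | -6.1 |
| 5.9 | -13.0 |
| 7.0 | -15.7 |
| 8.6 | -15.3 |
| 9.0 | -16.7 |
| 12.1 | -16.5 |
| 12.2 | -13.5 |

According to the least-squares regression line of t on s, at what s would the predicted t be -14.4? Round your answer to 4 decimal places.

n = 7, Σx = 57.1, Σy = -96.8, Σxy = -846.86, Σx² = 539.31
Sxx = Σx² − (Σx)²/n = 539.31 − 465.772857 = 73.537143
Sxy = Σxy − (Σx)(Σy)/n = -846.86 − (-789.611429) = -57.248571
b = Sxy/Sxx = -57.248571/73.537143 = -0.778499
a = ȳ − b·x̄ = -13.828571 − (-0.778499)·8.157143 = -7.478246
Set a + b·x = -14.4: x = (-14.4 − (-7.478246)) / (-0.778499) = 8.891156

8.8912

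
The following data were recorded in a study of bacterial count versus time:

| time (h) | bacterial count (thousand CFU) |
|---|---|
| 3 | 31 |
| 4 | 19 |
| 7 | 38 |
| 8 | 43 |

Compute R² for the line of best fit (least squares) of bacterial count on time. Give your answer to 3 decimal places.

n = 4, Σx = 22, Σy = 131, Σxy = 779, Σx² = 138, Σy² = 4615
Sxx = Σx² − (Σx)²/n = 138 − 121 = 17
Sxy = Σxy − (Σx)(Σy)/n = 779 − 720.5 = 58.5
Syy = Σy² − (Σy)²/n = 4615 − 4290.25 = 324.75
R² = Sxy²/(Sxx·Syy) = (58.5)²/(17·324.75) = 0.619889

0.620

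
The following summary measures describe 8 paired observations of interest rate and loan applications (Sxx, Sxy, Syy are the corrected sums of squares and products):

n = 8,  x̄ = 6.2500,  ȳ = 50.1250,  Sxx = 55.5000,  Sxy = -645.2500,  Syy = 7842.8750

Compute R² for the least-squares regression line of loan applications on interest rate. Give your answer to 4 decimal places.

0.9565

R² = Sxy²/(Sxx·Syy) = (-645.25)²/(55.5·7842.875) = 0.956506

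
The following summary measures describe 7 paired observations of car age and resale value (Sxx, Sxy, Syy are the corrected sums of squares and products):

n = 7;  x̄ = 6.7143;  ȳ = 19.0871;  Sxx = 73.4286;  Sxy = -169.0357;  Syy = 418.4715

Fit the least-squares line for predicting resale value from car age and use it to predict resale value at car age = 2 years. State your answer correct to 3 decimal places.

b = Sxy/Sxx = -169.0357/73.4286 = -2.302042
a = ȳ − b·x̄ = 19.0871 − (-2.302042)·6.7143 = 34.543699
ŷ(2) = a + b·2 = 34.543699 + (-2.302042)·2 = 29.939615

29.940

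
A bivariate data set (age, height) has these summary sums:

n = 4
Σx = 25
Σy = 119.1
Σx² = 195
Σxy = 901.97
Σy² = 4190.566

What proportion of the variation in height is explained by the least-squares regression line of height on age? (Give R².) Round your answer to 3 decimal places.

Sxx = Σx² − (Σx)²/n = 195 − 156.25 = 38.75
Sxy = Σxy − (Σx)(Σy)/n = 901.97 − 744.375 = 157.595
Syy = Σy² − (Σy)²/n = 4190.566 − 3546.2025 = 644.3635
R² = Sxy²/(Sxx·Syy) = (157.595)²/(38.75·644.3635) = 0.994677

0.995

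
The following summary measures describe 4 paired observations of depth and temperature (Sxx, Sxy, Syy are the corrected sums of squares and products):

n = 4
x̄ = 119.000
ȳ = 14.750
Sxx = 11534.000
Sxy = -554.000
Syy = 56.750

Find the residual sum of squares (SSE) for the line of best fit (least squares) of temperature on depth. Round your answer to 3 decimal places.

b = Sxy/Sxx = -554/11534 = -0.048032
SSE = Syy − b·Sxy = 56.75 − (-0.048032)·(-554) = 30.140324

30.140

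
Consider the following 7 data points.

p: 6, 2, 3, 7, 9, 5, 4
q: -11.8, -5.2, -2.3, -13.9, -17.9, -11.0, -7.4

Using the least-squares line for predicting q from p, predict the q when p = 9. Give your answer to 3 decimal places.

-18.081

n = 7, Σx = 36, Σy = -69.5, Σxy = -431.1, Σx² = 220
Sxx = Σx² − (Σx)²/n = 220 − 185.142857 = 34.857143
Sxy = Σxy − (Σx)(Σy)/n = -431.1 − (-357.428571) = -73.671429
b = Sxy/Sxx = -73.671429/34.857143 = -2.113525
a = ȳ − b·x̄ = -9.928571 − (-2.113525)·5.142857 = 0.940984
ŷ(9) = a + b·9 = 0.940984 + (-2.113525)·9 = -18.080738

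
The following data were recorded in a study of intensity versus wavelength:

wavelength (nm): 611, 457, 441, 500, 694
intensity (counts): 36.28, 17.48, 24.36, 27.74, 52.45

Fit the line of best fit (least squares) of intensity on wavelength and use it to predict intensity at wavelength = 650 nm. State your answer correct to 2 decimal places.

n = 5, Σx = 2703, Σy = 158.31, Σxy = 91168.5, Σx² = 1508287
Sxx = Σx² − (Σx)²/n = 1508287 − 1461241.8 = 47045.2
Sxy = Σxy − (Σx)(Σy)/n = 91168.5 − 85582.386 = 5586.114
b = Sxy/Sxx = 5586.114/47045.2 = 0.118739
a = ȳ − b·x̄ = 31.662 − 0.118739·540.6 = -32.528464
ŷ(650) = a + b·650 = -32.528464 + 0.118739·650 = 44.652079

44.65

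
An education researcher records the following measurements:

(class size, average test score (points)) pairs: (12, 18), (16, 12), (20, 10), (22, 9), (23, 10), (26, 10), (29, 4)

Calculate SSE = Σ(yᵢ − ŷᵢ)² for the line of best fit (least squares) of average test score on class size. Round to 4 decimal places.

n = 7, Σx = 148, Σy = 73, Σxy = 1412, Σx² = 3330, Σy² = 865
Sxx = Σx² − (Σx)²/n = 3330 − 3129.142857 = 200.857143
Sxy = Σxy − (Σx)(Σy)/n = 1412 − 1543.428571 = -131.428571
Syy = Σy² − (Σy)²/n = 865 − 761.285714 = 103.714286
b = Sxy/Sxx = -131.428571/200.857143 = -0.654339
SSE = Syy − b·Sxy = 103.714286 − (-0.654339)·(-131.428571) = 17.715505

17.7155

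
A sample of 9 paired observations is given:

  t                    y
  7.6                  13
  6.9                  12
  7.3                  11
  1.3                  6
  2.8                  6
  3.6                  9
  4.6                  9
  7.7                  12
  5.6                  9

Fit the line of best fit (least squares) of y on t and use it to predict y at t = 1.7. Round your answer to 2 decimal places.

n = 9, Σx = 47.4, Σy = 87, Σxy = 503.1, Σx² = 292.96
Sxx = Σx² − (Σx)²/n = 292.96 − 249.64 = 43.32
Sxy = Σxy − (Σx)(Σy)/n = 503.1 − 458.2 = 44.9
b = Sxy/Sxx = 44.9/43.32 = 1.036473
a = ȳ − b·x̄ = 9.666667 − 1.036473·5.266667 = 4.207910
ŷ(1.7) = a + b·1.7 = 4.207910 + 1.036473·1.7 = 5.969914

5.97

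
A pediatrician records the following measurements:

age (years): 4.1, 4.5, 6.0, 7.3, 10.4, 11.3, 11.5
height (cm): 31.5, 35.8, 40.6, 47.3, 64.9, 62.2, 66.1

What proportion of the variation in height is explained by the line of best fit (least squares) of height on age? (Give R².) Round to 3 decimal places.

0.979

n = 7, Σx = 55.1, Σy = 348.4, Σxy = 3017.11, Σx² = 494.45, Σy² = 18609.6
Sxx = Σx² − (Σx)²/n = 494.45 − 433.715714 = 60.734286
Sxy = Σxy − (Σx)(Σy)/n = 3017.11 − 2742.405714 = 274.704286
Syy = Σy² − (Σy)²/n = 18609.6 − 17340.365714 = 1269.234286
R² = Sxy²/(Sxx·Syy) = (274.704286)²/(60.734286·1269.234286) = 0.978938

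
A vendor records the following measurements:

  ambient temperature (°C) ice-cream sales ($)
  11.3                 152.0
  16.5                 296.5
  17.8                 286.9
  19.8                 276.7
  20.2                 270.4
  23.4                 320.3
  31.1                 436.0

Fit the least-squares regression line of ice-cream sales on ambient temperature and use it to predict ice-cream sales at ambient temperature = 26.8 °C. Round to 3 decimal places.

377.913

n = 7, Σx = 140.1, Σy = 2038.8, Σxy = 43712.03, Σx² = 3031.63
Sxx = Σx² − (Σx)²/n = 3031.63 − 2804.001429 = 227.628571
Sxy = Σxy − (Σx)(Σy)/n = 43712.03 − 40805.125714 = 2906.904286
b = Sxy/Sxx = 2906.904286/227.628571 = 12.770384
a = ȳ − b·x̄ = 291.257143 − 12.770384·20.014286 = 35.667027
ŷ(26.8) = a + b·26.8 = 35.667027 + 12.770384·26.8 = 377.913321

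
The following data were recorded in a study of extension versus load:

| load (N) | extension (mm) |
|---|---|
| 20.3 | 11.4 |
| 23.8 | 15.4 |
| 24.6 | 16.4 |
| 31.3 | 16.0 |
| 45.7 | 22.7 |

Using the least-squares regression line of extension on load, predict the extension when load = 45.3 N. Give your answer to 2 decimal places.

22.47

n = 5, Σx = 145.7, Σy = 81.9, Σxy = 2539.57, Σx² = 4651.87
Sxx = Σx² − (Σx)²/n = 4651.87 − 4245.698 = 406.172
Sxy = Σxy − (Σx)(Σy)/n = 2539.57 − 2386.566 = 153.004
b = Sxy/Sxx = 153.004/406.172 = 0.376698
a = ȳ − b·x̄ = 16.38 − 0.376698·29.14 = 5.403033
ŷ(45.3) = a + b·45.3 = 5.403033 + 0.376698·45.3 = 22.467433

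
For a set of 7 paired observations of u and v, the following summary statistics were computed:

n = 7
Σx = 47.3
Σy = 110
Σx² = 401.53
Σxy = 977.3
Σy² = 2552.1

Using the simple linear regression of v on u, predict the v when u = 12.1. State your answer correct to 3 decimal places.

30.977

Sxx = Σx² − (Σx)²/n = 401.53 − 319.612857 = 81.917143
Sxy = Σxy − (Σx)(Σy)/n = 977.3 − 743.285714 = 234.014286
b = Sxy/Sxx = 234.014286/81.917143 = 2.856719
a = ȳ − b·x̄ = 15.714286 − 2.856719·6.757143 = -3.588975
ŷ(12.1) = a + b·12.1 = -3.588975 + 2.856719·12.1 = 30.977329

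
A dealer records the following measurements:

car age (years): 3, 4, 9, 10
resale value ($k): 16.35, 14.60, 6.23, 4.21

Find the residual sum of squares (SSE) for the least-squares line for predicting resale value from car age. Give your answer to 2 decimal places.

0.05

n = 4, Σx = 26, Σy = 41.39, Σxy = 205.62, Σx² = 206, Σy² = 537.0195
Sxx = Σx² − (Σx)²/n = 206 − 169 = 37
Sxy = Σxy − (Σx)(Σy)/n = 205.62 − 269.035 = -63.415
Syy = Σy² − (Σy)²/n = 537.0195 − 428.283025 = 108.736475
b = Sxy/Sxx = -63.415/37 = -1.713919
SSE = Syy − b·Sxy = 108.736475 − (-1.713919)·(-63.415) = 0.048307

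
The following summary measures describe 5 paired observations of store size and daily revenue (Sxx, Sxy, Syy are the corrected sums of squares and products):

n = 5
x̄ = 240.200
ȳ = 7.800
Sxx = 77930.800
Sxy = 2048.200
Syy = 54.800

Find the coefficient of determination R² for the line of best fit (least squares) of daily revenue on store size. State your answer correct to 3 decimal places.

R² = Sxy²/(Sxx·Syy) = (2048.2)²/(77930.8·54.8) = 0.982325

0.982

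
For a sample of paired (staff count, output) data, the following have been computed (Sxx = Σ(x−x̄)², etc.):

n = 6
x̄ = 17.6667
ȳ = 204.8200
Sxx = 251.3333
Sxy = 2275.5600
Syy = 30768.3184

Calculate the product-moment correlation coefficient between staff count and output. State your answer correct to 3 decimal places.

0.818

r = Sxy/√(Sxx·Syy) = 2275.56/√(7733102.998923) = 2275.56/2780.845734 = 0.818298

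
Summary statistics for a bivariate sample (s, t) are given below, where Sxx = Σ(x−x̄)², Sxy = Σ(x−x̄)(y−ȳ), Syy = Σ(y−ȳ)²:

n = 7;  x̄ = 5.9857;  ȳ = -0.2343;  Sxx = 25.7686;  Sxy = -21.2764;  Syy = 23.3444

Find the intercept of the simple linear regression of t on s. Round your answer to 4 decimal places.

4.7079

b = Sxy/Sxx = -21.2764/25.7686 = -0.825672
a = ȳ − b·x̄ = -0.2343 − (-0.825672)·5.9857 = 4.707922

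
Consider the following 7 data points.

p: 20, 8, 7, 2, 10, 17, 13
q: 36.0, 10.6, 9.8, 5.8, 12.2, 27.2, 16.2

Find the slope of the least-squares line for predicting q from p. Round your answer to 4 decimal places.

1.6851

n = 7, Σx = 77, Σy = 117.8, Σxy = 1680, Σx² = 1075
Sxx = Σx² − (Σx)²/n = 1075 − 847 = 228
Sxy = Σxy − (Σx)(Σy)/n = 1680 − 1295.8 = 384.2
b = Sxy/Sxx = 384.2/228 = 1.685088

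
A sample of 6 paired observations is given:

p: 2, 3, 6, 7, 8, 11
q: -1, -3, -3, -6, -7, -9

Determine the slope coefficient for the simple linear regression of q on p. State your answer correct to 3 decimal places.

n = 6, Σx = 37, Σy = -29, Σxy = -226, Σx² = 283
Sxx = Σx² − (Σx)²/n = 283 − 228.166667 = 54.833333
Sxy = Σxy − (Σx)(Σy)/n = -226 − (-178.833333) = -47.166667
b = Sxy/Sxx = -47.166667/54.833333 = -0.860182

-0.860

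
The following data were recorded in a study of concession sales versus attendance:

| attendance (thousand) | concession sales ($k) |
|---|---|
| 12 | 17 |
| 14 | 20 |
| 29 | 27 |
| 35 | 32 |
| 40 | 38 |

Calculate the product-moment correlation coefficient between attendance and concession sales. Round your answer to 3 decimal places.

n = 5, Σx = 130, Σy = 134, Σxy = 3907, Σx² = 4006, Σy² = 3886
Sxx = Σx² − (Σx)²/n = 4006 − 3380 = 626
Sxy = Σxy − (Σx)(Σy)/n = 3907 − 3484 = 423
Syy = Σy² − (Σy)²/n = 3886 − 3591.2 = 294.8
r = Sxy/√(Sxx·Syy) = 423/√(184544.8) = 423/429.586778 = 0.984667

0.985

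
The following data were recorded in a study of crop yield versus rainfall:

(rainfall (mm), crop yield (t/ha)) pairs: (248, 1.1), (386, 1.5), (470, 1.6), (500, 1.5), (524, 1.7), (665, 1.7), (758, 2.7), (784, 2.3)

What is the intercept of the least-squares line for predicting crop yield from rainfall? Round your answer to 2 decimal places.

n = 8, Σx = 4335, Σy = 14.1, Σxy = 8224.9, Σx² = 2587421
Sxx = Σx² − (Σx)²/n = 2587421 − 2349028.125 = 238392.875
Sxy = Σxy − (Σx)(Σy)/n = 8224.9 − 7640.4375 = 584.4625
b = Sxy/Sxx = 584.4625/238392.875 = 0.002452
a = ȳ − b·x̄ = 1.7625 − 0.002452·541.875 = 0.433997

0.43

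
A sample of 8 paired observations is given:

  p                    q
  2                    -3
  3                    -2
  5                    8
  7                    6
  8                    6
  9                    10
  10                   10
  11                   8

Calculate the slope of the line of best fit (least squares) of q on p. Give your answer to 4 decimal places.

1.3406

n = 8, Σx = 55, Σy = 43, Σxy = 396, Σx² = 453
Sxx = Σx² − (Σx)²/n = 453 − 378.125 = 74.875
Sxy = Σxy − (Σx)(Σy)/n = 396 − 295.625 = 100.375
b = Sxy/Sxx = 100.375/74.875 = 1.340568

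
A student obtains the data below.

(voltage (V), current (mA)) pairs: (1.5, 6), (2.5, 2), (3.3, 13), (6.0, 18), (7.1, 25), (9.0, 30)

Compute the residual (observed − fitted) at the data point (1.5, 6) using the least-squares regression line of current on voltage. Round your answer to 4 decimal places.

2.4091

n = 6, Σx = 29.4, Σy = 94, Σxy = 612.4, Σx² = 186.8
Sxx = Σx² − (Σx)²/n = 186.8 − 144.06 = 42.74
Sxy = Σxy − (Σx)(Σy)/n = 612.4 − 460.6 = 151.8
b = Sxy/Sxx = 151.8/42.74 = 3.551708
a = ȳ − b·x̄ = 15.666667 − 3.551708·4.9 = -1.736703
ŷ(1.5) = -1.736703 + 3.551708·1.5 = 3.590859
residual = y − ŷ = 6 − 3.590859 = 2.409141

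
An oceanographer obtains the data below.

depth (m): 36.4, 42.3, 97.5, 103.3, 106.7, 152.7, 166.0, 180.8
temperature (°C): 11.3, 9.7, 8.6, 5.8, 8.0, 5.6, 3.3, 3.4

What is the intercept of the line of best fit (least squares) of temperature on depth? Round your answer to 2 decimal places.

12.65

n = 8, Σx = 885.7, Σy = 55.7, Σxy = 5130.51, Σx² = 118238.21
Sxx = Σx² − (Σx)²/n = 118238.21 − 98058.06125 = 20180.14875
Sxy = Σxy − (Σx)(Σy)/n = 5130.51 − 6166.68625 = -1036.17625
b = Sxy/Sxx = -1036.17625/20180.14875 = -0.051346
a = ȳ − b·x̄ = 6.9625 − (-0.051346)·110.7125 = 12.647179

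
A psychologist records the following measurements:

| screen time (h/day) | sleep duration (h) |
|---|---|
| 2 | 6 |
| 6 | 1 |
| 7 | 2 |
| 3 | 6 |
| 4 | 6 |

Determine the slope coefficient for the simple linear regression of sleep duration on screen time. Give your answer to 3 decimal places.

n = 5, Σx = 22, Σy = 21, Σxy = 74, Σx² = 114
Sxx = Σx² − (Σx)²/n = 114 − 96.8 = 17.2
Sxy = Σxy − (Σx)(Σy)/n = 74 − 92.4 = -18.4
b = Sxy/Sxx = -18.4/17.2 = -1.069767

-1.070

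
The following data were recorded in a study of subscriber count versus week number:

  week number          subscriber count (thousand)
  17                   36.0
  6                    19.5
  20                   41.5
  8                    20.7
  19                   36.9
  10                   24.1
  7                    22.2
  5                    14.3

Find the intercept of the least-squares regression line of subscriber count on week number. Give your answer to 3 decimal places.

8.794

n = 8, Σx = 92, Σy = 215.2, Σxy = 2893.6, Σx² = 1324
Sxx = Σx² − (Σx)²/n = 1324 − 1058 = 266
Sxy = Σxy − (Σx)(Σy)/n = 2893.6 − 2474.8 = 418.8
b = Sxy/Sxx = 418.8/266 = 1.574436
a = ȳ − b·x̄ = 26.9 − 1.574436·11.5 = 8.793985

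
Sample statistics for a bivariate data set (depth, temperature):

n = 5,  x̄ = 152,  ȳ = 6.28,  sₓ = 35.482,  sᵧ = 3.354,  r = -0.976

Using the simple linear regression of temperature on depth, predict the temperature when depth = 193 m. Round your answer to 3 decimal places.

b = r · sᵧ/sₓ = -0.976 · 3.354/35.482 = -0.092258
a = ȳ − b·x̄ = 6.28 − (-0.092258)·152 = 20.303240
ŷ(193) = a + b·193 = 20.303240 + (-0.092258)·193 = 2.497415

2.497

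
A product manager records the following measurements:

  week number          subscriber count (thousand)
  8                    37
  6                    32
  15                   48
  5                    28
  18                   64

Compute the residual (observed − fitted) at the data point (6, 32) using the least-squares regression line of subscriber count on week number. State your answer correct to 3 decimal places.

0.982

n = 5, Σx = 52, Σy = 209, Σxy = 2500, Σx² = 674
Sxx = Σx² − (Σx)²/n = 674 − 540.8 = 133.2
Sxy = Σxy − (Σx)(Σy)/n = 2500 − 2173.6 = 326.4
b = Sxy/Sxx = 326.4/133.2 = 2.450450
a = ȳ − b·x̄ = 41.8 − 2.450450·10.4 = 16.315315
ŷ(6) = 16.315315 + 2.450450·6 = 31.018018
residual = y − ŷ = 32 − 31.018018 = 0.981982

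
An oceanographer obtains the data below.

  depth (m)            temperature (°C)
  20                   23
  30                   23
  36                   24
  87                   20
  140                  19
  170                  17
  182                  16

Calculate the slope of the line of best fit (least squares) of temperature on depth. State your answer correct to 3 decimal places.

n = 7, Σx = 665, Σy = 142, Σxy = 12216, Σx² = 91789
Sxx = Σx² − (Σx)²/n = 91789 − 63175 = 28614
Sxy = Σxy − (Σx)(Σy)/n = 12216 − 13490 = -1274
b = Sxy/Sxx = -1274/28614 = -0.044524

-0.045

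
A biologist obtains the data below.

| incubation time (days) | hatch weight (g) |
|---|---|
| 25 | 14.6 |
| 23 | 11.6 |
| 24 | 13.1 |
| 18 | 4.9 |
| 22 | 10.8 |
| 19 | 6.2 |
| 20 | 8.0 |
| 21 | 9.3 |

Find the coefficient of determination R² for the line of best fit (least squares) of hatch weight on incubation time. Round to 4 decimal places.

0.9959

n = 8, Σx = 172, Σy = 78.5, Σxy = 1745.1, Σx² = 3740, Σy² = 848.91
Sxx = Σx² − (Σx)²/n = 3740 − 3698 = 42
Sxy = Σxy − (Σx)(Σy)/n = 1745.1 − 1687.75 = 57.35
Syy = Σy² − (Σy)²/n = 848.91 − 770.28125 = 78.62875
R² = Sxy²/(Sxx·Syy) = (57.35)²/(42·78.62875) = 0.995947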